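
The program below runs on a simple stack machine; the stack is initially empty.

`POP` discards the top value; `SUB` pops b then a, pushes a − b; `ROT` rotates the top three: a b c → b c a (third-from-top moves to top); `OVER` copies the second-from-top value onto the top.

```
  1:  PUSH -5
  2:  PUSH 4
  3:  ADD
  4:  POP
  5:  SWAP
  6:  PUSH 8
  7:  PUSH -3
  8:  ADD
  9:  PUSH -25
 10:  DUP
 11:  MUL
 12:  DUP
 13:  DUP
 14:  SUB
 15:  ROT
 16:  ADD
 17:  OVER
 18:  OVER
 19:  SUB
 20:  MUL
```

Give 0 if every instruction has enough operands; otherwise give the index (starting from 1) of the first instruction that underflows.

PUSH -5 : -5
PUSH 4  : -5 4
ADD     : -1
POP     : (empty)
SWAP  — needs 2 operands, stack has 0 → underflow

5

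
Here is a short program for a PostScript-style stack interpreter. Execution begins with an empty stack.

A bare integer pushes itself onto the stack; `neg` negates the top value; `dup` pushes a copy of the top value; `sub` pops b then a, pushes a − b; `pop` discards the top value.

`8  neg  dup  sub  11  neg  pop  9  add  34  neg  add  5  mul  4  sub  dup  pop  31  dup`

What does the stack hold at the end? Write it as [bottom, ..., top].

[-129, 31, 31]

8    [8]
neg  [-8]
dup  [-8, -8]
sub  [0]
11   [0, 11]
neg  [0, -11]
pop  [0]
9    [0, 9]
add  [9]
34   [9, 34]
neg  [9, -34]
add  [-25]
5    [-25, 5]
mul  [-125]
4    [-125, 4]
sub  [-129]
dup  [-129, -129]
pop  [-129]
31   [-129, 31]
dup  [-129, 31, 31]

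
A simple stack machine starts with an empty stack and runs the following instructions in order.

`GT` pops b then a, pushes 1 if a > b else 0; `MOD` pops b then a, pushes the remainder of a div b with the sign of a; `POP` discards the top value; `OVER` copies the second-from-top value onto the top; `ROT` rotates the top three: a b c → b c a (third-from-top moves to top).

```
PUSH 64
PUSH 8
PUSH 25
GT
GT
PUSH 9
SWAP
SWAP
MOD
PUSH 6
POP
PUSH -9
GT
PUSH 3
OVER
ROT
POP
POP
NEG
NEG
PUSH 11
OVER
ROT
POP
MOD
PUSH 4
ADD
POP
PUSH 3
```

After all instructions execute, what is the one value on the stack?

3

PUSH 64  [64]
PUSH 8   [64, 8]
PUSH 25  [64, 8, 25]
GT       [64, 0]
GT       [1]
PUSH 9   [1, 9]
SWAP     [9, 1]
SWAP     [1, 9]
MOD      [1]
PUSH 6   [1, 6]
POP      [1]
PUSH -9  [1, -9]
GT       [1]
PUSH 3   [1, 3]
OVER     [1, 3, 1]
ROT      [3, 1, 1]
POP      [3, 1]
POP      [3]
NEG      [-3]
NEG      [3]
PUSH 11  [3, 11]
OVER     [3, 11, 3]
ROT      [11, 3, 3]
POP      [11, 3]
MOD      [2]
PUSH 4   [2, 4]
ADD      [6]
POP      []
PUSH 3   [3]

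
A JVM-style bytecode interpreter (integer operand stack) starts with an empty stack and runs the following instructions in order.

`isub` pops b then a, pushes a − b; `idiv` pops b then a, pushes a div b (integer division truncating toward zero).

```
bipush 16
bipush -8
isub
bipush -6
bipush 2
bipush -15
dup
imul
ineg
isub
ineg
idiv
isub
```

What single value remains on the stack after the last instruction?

24

bipush 16  : 16
bipush -8  : 16 -8
isub       : 24
bipush -6  : 24 -6
bipush 2   : 24 -6 2
bipush -15 : 24 -6 2 -15
dup        : 24 -6 2 -15 -15
imul       : 24 -6 2 225
ineg       : 24 -6 2 -225
isub       : 24 -6 227
ineg       : 24 -6 -227
idiv       : 24 0
isub       : 24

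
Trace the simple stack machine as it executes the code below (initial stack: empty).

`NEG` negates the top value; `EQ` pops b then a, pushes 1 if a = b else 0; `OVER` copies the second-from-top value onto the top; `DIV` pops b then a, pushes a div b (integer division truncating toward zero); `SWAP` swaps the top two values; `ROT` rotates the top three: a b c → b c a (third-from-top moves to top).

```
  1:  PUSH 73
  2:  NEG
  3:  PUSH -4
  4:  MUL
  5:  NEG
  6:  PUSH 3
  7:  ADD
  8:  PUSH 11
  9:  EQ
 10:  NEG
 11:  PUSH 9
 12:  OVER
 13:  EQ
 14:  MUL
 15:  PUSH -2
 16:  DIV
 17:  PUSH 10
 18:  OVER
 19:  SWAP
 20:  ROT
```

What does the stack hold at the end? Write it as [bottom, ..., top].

PUSH 73 -> [73]
NEG     -> [-73]
PUSH -4 -> [-73, -4]
MUL     -> [292]
NEG     -> [-292]
PUSH 3  -> [-292, 3]
ADD     -> [-289]
PUSH 11 -> [-289, 11]
EQ      -> [0]
NEG     -> [0]
PUSH 9  -> [0, 9]
OVER    -> [0, 9, 0]
EQ      -> [0, 0]
MUL     -> [0]
PUSH -2 -> [0, -2]
DIV     -> [0]
PUSH 10 -> [0, 10]
OVER    -> [0, 10, 0]
SWAP    -> [0, 0, 10]
ROT     -> [0, 10, 0]

[0, 10, 0]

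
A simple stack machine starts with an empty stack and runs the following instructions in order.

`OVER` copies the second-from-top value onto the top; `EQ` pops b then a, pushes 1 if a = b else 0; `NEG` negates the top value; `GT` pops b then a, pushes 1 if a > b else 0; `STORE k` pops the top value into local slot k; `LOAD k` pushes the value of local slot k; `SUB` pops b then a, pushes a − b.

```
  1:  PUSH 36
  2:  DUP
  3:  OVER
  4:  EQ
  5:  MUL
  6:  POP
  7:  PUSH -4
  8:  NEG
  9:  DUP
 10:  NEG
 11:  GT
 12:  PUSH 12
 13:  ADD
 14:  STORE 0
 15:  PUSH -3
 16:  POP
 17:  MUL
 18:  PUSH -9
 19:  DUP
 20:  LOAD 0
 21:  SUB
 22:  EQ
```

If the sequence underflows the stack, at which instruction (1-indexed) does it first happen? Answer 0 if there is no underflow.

PUSH 36 : [36]
DUP     : [36, 36]
OVER    : [36, 36, 36]
EQ      : [36, 1]
MUL     : [36]
POP     : []
PUSH -4 : [-4]
NEG     : [4]
DUP     : [4, 4]
NEG     : [4, -4]
GT      : [1]
PUSH 12 : [1, 12]
ADD     : [13]
STORE 0 : []
PUSH -3 : [-3]
POP     : []
MUL  — needs 2 operands, stack has 0 → underflow

17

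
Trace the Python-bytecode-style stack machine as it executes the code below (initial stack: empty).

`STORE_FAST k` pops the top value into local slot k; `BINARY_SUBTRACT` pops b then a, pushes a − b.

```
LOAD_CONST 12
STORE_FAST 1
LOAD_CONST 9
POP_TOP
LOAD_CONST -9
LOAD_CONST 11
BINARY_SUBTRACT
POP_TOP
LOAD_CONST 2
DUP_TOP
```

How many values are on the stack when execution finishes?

LOAD_CONST 12    12
STORE_FAST 1     (empty)
LOAD_CONST 9     9
POP_TOP          (empty)
LOAD_CONST -9    -9
LOAD_CONST 11    -9 11
BINARY_SUBTRACT  -20
POP_TOP          (empty)
LOAD_CONST 2     2
DUP_TOP          2 2

2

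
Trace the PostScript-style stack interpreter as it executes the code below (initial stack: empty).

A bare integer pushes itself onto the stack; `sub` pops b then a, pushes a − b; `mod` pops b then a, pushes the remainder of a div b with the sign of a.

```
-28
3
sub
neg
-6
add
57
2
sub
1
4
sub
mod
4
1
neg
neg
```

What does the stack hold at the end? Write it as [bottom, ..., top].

-28 : [-28]
3   : [-28, 3]
sub : [-31]
neg : [31]
-6  : [31, -6]
add : [25]
57  : [25, 57]
2   : [25, 57, 2]
sub : [25, 55]
1   : [25, 55, 1]
4   : [25, 55, 1, 4]
sub : [25, 55, -3]
mod : [25, 1]
4   : [25, 1, 4]
1   : [25, 1, 4, 1]
neg : [25, 1, 4, -1]
neg : [25, 1, 4, 1]

[25, 1, 4, 1]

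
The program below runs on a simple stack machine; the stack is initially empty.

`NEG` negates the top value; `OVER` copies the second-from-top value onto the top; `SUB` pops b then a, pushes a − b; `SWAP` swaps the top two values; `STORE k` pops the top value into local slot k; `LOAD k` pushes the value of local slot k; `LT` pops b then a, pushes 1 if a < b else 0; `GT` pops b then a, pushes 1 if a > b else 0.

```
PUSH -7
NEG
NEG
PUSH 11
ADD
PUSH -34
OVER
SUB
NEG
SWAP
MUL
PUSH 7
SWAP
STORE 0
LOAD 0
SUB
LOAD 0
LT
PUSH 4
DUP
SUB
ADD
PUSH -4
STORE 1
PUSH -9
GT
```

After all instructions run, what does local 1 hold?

PUSH -7  → -7
NEG      → 7
NEG      → -7
PUSH 11  → -7 11
ADD      → 4
PUSH -34 → 4 -34
OVER     → 4 -34 4
SUB      → 4 -38
NEG      → 4 38
SWAP     → 38 4
MUL      → 152
PUSH 7   → 152 7
SWAP     → 7 152
STORE 0  → 7
LOAD 0   → 7 152
SUB      → -145
LOAD 0   → -145 152
LT       → 1
PUSH 4   → 1 4
DUP      → 1 4 4
SUB      → 1 0
ADD      → 1
PUSH -4  → 1 -4
STORE 1  → 1
PUSH -9  → 1 -9
GT       → 1

-4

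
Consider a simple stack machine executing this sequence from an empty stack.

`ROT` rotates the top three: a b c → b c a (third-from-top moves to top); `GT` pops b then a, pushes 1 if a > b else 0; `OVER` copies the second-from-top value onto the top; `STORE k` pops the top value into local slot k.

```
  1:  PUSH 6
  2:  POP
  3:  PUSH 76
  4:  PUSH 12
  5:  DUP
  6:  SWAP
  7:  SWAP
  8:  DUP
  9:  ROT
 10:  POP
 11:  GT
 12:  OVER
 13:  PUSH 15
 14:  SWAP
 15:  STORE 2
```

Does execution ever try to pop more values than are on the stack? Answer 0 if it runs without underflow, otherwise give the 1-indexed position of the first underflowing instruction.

0

PUSH 6  → 6
POP     → (empty)
PUSH 76 → 76
PUSH 12 → 76 12
DUP     → 76 12 12
SWAP    → 76 12 12
SWAP    → 76 12 12
DUP     → 76 12 12 12
ROT     → 76 12 12 12
POP     → 76 12 12
GT      → 76 0
OVER    → 76 0 76
PUSH 15 → 76 0 76 15
SWAP    → 76 0 15 76
STORE 2 → 76 0 15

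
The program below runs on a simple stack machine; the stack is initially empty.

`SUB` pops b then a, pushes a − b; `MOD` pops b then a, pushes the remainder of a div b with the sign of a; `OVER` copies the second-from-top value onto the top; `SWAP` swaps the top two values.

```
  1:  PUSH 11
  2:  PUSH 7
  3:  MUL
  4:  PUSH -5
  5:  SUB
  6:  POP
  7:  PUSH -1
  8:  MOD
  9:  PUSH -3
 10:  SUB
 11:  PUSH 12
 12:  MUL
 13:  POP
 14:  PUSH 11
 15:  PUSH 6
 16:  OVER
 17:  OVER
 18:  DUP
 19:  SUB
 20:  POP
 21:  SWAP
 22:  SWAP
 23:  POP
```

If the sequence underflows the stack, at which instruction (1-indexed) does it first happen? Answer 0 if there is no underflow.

8

PUSH 11 -> [11]
PUSH 7  -> [11, 7]
MUL     -> [77]
PUSH -5 -> [77, -5]
SUB     -> [82]
POP     -> []
PUSH -1 -> [-1]
MOD  — needs 2 operands, stack has 1 → underflow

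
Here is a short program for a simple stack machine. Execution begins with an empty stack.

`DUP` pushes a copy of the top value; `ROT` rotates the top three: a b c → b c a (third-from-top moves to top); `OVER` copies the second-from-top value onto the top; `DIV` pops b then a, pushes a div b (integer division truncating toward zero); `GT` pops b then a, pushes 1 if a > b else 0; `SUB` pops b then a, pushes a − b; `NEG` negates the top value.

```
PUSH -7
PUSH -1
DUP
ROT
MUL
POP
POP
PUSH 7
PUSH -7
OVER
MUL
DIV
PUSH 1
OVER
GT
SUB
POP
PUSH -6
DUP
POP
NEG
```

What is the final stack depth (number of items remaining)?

1

PUSH -7 → [-7]
PUSH -1 → [-7, -1]
DUP     → [-7, -1, -1]
ROT     → [-1, -1, -7]
MUL     → [-1, 7]
POP     → [-1]
POP     → []
PUSH 7  → [7]
PUSH -7 → [7, -7]
OVER    → [7, -7, 7]
MUL     → [7, -49]
DIV     → [0]
PUSH 1  → [0, 1]
OVER    → [0, 1, 0]
GT      → [0, 1]
SUB     → [-1]
POP     → []
PUSH -6 → [-6]
DUP     → [-6, -6]
POP     → [-6]
NEG     → [6]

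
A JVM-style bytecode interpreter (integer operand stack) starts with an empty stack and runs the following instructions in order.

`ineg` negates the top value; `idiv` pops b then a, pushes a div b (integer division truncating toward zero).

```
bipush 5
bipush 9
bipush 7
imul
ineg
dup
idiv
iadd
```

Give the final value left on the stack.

6

bipush 5 → 5
bipush 9 → 5 9
bipush 7 → 5 9 7
imul     → 5 63
ineg     → 5 -63
dup      → 5 -63 -63
idiv     → 5 1
iadd     → 6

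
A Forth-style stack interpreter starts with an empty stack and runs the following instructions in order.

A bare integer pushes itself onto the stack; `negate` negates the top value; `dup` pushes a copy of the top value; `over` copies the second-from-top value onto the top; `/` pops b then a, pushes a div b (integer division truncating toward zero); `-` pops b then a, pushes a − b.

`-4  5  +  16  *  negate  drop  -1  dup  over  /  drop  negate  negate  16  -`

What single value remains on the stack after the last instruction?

-17

-4     -> [-4]
5      -> [-4, 5]
+      -> [1]
16     -> [1, 16]
*      -> [16]
negate -> [-16]
drop   -> []
-1     -> [-1]
dup    -> [-1, -1]
over   -> [-1, -1, -1]
/      -> [-1, 1]
drop   -> [-1]
negate -> [1]
negate -> [-1]
16     -> [-1, 16]
-      -> [-17]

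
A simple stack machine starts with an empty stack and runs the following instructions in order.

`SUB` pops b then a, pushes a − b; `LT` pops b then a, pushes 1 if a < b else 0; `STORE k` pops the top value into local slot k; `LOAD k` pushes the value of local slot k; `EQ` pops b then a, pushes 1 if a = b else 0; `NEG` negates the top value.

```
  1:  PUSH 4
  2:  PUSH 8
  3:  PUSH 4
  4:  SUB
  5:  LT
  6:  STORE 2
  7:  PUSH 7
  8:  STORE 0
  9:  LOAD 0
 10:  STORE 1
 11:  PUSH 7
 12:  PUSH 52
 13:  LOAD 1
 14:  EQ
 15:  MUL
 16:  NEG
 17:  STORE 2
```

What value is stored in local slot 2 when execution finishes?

0

PUSH 4  -> [4]
PUSH 8  -> [4, 8]
PUSH 4  -> [4, 8, 4]
SUB     -> [4, 4]
LT      -> [0]
STORE 2 -> []
PUSH 7  -> [7]
STORE 0 -> []
LOAD 0  -> [7]
STORE 1 -> []
PUSH 7  -> [7]
PUSH 52 -> [7, 52]
LOAD 1  -> [7, 52, 7]
EQ      -> [7, 0]
MUL     -> [0]
NEG     -> [0]
STORE 2 -> []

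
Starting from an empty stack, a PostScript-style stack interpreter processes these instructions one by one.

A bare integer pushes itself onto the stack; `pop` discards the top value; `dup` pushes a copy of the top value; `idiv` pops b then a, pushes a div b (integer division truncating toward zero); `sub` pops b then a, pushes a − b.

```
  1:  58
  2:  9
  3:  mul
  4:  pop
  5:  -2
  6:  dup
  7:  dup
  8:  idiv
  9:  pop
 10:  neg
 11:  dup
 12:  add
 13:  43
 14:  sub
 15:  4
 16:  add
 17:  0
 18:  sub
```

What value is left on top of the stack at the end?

58   → 58
9    → 58 9
mul  → 522
pop  → (empty)
-2   → -2
dup  → -2 -2
dup  → -2 -2 -2
idiv → -2 1
pop  → -2
neg  → 2
dup  → 2 2
add  → 4
43   → 4 43
sub  → -39
4    → -39 4
add  → -35
0    → -35 0
sub  → -35

-35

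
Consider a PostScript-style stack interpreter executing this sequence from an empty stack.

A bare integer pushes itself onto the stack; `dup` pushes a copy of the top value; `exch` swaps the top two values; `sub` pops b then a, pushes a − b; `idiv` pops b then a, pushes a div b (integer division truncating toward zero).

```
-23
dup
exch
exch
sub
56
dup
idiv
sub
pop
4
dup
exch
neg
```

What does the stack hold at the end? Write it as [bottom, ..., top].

-23  : [-23]
dup  : [-23, -23]
exch : [-23, -23]
exch : [-23, -23]
sub  : [0]
56   : [0, 56]
dup  : [0, 56, 56]
idiv : [0, 1]
sub  : [-1]
pop  : []
4    : [4]
dup  : [4, 4]
exch : [4, 4]
neg  : [4, -4]

[4, -4]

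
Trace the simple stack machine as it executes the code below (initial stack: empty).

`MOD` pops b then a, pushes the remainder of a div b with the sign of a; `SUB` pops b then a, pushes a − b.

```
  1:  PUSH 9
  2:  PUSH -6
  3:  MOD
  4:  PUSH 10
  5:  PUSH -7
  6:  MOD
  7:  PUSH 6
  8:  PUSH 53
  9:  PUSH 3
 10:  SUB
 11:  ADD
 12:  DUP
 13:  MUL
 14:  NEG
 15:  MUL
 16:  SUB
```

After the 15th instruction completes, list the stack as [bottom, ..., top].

[3, -9408]

PUSH 9  → [9]
PUSH -6 → [9, -6]
MOD     → [3]
PUSH 10 → [3, 10]
PUSH -7 → [3, 10, -7]
MOD     → [3, 3]
PUSH 6  → [3, 3, 6]
PUSH 53 → [3, 3, 6, 53]
PUSH 3  → [3, 3, 6, 53, 3]
SUB     → [3, 3, 6, 50]
ADD     → [3, 3, 56]
DUP     → [3, 3, 56, 56]
MUL     → [3, 3, 3136]
NEG     → [3, 3, -3136]
MUL     → [3, -9408]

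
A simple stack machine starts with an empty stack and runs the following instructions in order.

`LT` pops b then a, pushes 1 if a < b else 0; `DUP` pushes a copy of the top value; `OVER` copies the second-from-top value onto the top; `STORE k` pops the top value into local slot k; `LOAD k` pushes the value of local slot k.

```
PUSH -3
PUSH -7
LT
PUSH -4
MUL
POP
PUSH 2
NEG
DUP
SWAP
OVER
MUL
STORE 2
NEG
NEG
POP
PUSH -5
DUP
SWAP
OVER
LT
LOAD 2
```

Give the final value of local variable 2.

4

PUSH -3 : [-3]
PUSH -7 : [-3, -7]
LT      : [0]
PUSH -4 : [0, -4]
MUL     : [0]
POP     : []
PUSH 2  : [2]
NEG     : [-2]
DUP     : [-2, -2]
SWAP    : [-2, -2]
OVER    : [-2, -2, -2]
MUL     : [-2, 4]
STORE 2 : [-2]
NEG     : [2]
NEG     : [-2]
POP     : []
PUSH -5 : [-5]
DUP     : [-5, -5]
SWAP    : [-5, -5]
OVER    : [-5, -5, -5]
LT      : [-5, 0]
LOAD 2  : [-5, 0, 4]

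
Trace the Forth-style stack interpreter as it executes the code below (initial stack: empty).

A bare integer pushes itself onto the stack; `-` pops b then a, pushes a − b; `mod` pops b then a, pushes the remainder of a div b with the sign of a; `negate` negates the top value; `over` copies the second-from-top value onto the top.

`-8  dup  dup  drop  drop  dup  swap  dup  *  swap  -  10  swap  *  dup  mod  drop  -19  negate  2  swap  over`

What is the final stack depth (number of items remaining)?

3

-8     → [-8]
dup    → [-8, -8]
dup    → [-8, -8, -8]
drop   → [-8, -8]
drop   → [-8]
dup    → [-8, -8]
swap   → [-8, -8]
dup    → [-8, -8, -8]
*      → [-8, 64]
swap   → [64, -8]
-      → [72]
10     → [72, 10]
swap   → [10, 72]
*      → [720]
dup    → [720, 720]
mod    → [0]
drop   → []
-19    → [-19]
negate → [19]
2      → [19, 2]
swap   → [2, 19]
over   → [2, 19, 2]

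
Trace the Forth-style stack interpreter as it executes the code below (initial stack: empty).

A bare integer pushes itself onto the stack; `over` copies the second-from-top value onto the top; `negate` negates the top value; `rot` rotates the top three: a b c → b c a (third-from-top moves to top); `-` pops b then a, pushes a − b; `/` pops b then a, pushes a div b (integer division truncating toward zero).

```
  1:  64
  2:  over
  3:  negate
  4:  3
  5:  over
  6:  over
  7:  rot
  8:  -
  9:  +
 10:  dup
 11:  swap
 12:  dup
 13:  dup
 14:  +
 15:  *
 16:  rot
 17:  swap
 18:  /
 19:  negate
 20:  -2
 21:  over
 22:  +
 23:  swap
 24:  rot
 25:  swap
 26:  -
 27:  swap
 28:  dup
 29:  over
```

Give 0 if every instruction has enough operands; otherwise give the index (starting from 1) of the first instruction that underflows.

64 → [64]
over  — needs 2 operands, stack has 1 → underflow

2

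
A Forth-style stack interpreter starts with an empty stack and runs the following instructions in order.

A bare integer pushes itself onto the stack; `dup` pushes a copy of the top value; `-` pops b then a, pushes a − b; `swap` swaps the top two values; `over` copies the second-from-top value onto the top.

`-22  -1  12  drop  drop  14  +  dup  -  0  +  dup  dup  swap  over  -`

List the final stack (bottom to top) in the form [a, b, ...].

-22  -> -22
-1   -> -22 -1
12   -> -22 -1 12
drop -> -22 -1
drop -> -22
14   -> -22 14
+    -> -8
dup  -> -8 -8
-    -> 0
0    -> 0 0
+    -> 0
dup  -> 0 0
dup  -> 0 0 0
swap -> 0 0 0
over -> 0 0 0 0
-    -> 0 0 0

[0, 0, 0]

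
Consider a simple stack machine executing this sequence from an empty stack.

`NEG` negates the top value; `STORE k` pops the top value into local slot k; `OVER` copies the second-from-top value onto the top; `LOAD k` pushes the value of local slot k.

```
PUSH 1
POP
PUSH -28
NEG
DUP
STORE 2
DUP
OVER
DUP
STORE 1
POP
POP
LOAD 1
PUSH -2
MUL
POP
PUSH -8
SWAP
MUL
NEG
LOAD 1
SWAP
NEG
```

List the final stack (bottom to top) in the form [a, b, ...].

[28, -224]

PUSH 1   -> [1]
POP      -> []
PUSH -28 -> [-28]
NEG      -> [28]
DUP      -> [28, 28]
STORE 2  -> [28]
DUP      -> [28, 28]
OVER     -> [28, 28, 28]
DUP      -> [28, 28, 28, 28]
STORE 1  -> [28, 28, 28]
POP      -> [28, 28]
POP      -> [28]
LOAD 1   -> [28, 28]
PUSH -2  -> [28, 28, -2]
MUL      -> [28, -56]
POP      -> [28]
PUSH -8  -> [28, -8]
SWAP     -> [-8, 28]
MUL      -> [-224]
NEG      -> [224]
LOAD 1   -> [224, 28]
SWAP     -> [28, 224]
NEG      -> [28, -224]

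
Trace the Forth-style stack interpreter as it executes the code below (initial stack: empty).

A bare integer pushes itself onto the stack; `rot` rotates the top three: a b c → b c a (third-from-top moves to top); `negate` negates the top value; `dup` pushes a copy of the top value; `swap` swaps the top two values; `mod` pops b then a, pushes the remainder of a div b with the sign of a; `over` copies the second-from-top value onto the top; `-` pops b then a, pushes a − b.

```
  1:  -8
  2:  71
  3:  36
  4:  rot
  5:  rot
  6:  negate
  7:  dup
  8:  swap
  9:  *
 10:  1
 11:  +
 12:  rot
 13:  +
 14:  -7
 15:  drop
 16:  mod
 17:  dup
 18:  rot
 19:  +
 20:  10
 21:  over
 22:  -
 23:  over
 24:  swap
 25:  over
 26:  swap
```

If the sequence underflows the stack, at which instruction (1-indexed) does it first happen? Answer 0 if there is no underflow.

-8     -> [-8]
71     -> [-8, 71]
36     -> [-8, 71, 36]
rot    -> [71, 36, -8]
rot    -> [36, -8, 71]
negate -> [36, -8, -71]
dup    -> [36, -8, -71, -71]
swap   -> [36, -8, -71, -71]
*      -> [36, -8, 5041]
1      -> [36, -8, 5041, 1]
+      -> [36, -8, 5042]
rot    -> [-8, 5042, 36]
+      -> [-8, 5078]
-7     -> [-8, 5078, -7]
drop   -> [-8, 5078]
mod    -> [-8]
dup    -> [-8, -8]
rot  — needs 3 operands, stack has 2 → underflow

18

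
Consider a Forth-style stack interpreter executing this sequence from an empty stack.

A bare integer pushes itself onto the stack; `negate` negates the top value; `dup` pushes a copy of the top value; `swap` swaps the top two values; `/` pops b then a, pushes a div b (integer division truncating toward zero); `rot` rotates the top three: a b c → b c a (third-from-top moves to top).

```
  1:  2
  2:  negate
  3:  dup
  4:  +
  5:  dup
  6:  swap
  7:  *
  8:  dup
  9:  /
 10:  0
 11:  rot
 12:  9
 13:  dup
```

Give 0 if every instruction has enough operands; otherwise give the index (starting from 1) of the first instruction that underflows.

11

2      : 2
negate : -2
dup    : -2 -2
+      : -4
dup    : -4 -4
swap   : -4 -4
*      : 16
dup    : 16 16
/      : 1
0      : 1 0
rot  — needs 3 operands, stack has 2 → underflow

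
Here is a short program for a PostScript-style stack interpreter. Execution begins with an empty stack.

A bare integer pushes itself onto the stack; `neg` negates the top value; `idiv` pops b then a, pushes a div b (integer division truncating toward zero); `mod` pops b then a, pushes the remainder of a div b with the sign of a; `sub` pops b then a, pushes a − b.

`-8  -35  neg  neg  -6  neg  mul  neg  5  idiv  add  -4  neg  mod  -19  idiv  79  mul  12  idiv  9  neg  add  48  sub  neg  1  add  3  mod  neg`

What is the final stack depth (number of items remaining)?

-8   → [-8]
-35  → [-8, -35]
neg  → [-8, 35]
neg  → [-8, -35]
-6   → [-8, -35, -6]
neg  → [-8, -35, 6]
mul  → [-8, -210]
neg  → [-8, 210]
5    → [-8, 210, 5]
idiv → [-8, 42]
add  → [34]
-4   → [34, -4]
neg  → [34, 4]
mod  → [2]
-19  → [2, -19]
idiv → [0]
79   → [0, 79]
mul  → [0]
12   → [0, 12]
idiv → [0]
9    → [0, 9]
neg  → [0, -9]
add  → [-9]
48   → [-9, 48]
sub  → [-57]
neg  → [57]
1    → [57, 1]
add  → [58]
3    → [58, 3]
mod  → [1]
neg  → [-1]

1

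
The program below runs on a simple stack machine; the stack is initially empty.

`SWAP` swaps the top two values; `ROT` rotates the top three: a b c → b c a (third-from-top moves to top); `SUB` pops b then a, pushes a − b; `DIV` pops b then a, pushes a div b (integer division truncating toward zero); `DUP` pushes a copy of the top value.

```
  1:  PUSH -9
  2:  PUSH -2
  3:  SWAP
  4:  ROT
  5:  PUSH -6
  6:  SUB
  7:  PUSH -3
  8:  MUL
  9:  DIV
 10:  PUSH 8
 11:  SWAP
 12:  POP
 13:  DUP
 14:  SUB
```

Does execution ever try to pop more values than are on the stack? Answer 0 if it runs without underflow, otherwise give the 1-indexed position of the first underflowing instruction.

PUSH -9 : [-9]
PUSH -2 : [-9, -2]
SWAP    : [-2, -9]
ROT  — needs 3 operands, stack has 2 → underflow

4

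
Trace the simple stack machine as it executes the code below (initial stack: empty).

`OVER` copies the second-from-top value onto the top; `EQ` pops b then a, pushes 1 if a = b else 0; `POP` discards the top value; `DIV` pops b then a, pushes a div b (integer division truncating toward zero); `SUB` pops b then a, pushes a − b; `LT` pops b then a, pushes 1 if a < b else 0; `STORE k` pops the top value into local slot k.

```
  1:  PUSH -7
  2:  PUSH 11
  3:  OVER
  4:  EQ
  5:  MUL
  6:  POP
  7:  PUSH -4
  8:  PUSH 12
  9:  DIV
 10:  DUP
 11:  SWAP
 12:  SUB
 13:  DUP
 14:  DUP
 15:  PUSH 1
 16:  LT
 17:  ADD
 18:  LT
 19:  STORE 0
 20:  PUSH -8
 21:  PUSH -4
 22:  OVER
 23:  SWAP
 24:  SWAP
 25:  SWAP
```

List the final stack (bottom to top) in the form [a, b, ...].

[-8, -8, -4]

PUSH -7 -> -7
PUSH 11 -> -7 11
OVER    -> -7 11 -7
EQ      -> -7 0
MUL     -> 0
POP     -> (empty)
PUSH -4 -> -4
PUSH 12 -> -4 12
DIV     -> 0
DUP     -> 0 0
SWAP    -> 0 0
SUB     -> 0
DUP     -> 0 0
DUP     -> 0 0 0
PUSH 1  -> 0 0 0 1
LT      -> 0 0 1
ADD     -> 0 1
LT      -> 1
STORE 0 -> (empty)
PUSH -8 -> -8
PUSH -4 -> -8 -4
OVER    -> -8 -4 -8
SWAP    -> -8 -8 -4
SWAP    -> -8 -4 -8
SWAP    -> -8 -8 -4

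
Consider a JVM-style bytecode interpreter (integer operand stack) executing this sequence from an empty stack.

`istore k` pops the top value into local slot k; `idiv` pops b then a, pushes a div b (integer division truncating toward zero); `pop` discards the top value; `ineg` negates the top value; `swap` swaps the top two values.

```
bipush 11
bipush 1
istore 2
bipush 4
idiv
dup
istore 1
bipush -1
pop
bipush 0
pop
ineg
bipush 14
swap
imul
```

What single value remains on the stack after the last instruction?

bipush 11 → [11]
bipush 1  → [11, 1]
istore 2  → [11]
bipush 4  → [11, 4]
idiv      → [2]
dup       → [2, 2]
istore 1  → [2]
bipush -1 → [2, -1]
pop       → [2]
bipush 0  → [2, 0]
pop       → [2]
ineg      → [-2]
bipush 14 → [-2, 14]
swap      → [14, -2]
imul      → [-28]

-28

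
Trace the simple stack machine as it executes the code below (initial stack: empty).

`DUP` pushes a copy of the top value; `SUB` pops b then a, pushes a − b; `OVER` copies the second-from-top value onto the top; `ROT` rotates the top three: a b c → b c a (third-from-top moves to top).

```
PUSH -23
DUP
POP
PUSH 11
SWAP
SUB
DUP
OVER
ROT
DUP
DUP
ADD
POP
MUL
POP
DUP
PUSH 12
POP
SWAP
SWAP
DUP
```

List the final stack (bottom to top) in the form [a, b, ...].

[34, 34, 34]

PUSH -23 : -23
DUP      : -23 -23
POP      : -23
PUSH 11  : -23 11
SWAP     : 11 -23
SUB      : 34
DUP      : 34 34
OVER     : 34 34 34
ROT      : 34 34 34
DUP      : 34 34 34 34
DUP      : 34 34 34 34 34
ADD      : 34 34 34 68
POP      : 34 34 34
MUL      : 34 1156
POP      : 34
DUP      : 34 34
PUSH 12  : 34 34 12
POP      : 34 34
SWAP     : 34 34
SWAP     : 34 34
DUP      : 34 34 34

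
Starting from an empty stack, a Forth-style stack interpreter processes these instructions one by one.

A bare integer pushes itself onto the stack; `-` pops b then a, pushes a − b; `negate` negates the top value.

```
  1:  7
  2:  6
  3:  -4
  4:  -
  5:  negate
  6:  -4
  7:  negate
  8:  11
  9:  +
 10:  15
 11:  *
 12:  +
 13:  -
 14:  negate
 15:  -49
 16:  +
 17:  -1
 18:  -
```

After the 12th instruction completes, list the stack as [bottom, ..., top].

[7, 215]

7       [7]
6       [7, 6]
-4      [7, 6, -4]
-       [7, 10]
negate  [7, -10]
-4      [7, -10, -4]
negate  [7, -10, 4]
11      [7, -10, 4, 11]
+       [7, -10, 15]
15      [7, -10, 15, 15]
*       [7, -10, 225]
+       [7, 215]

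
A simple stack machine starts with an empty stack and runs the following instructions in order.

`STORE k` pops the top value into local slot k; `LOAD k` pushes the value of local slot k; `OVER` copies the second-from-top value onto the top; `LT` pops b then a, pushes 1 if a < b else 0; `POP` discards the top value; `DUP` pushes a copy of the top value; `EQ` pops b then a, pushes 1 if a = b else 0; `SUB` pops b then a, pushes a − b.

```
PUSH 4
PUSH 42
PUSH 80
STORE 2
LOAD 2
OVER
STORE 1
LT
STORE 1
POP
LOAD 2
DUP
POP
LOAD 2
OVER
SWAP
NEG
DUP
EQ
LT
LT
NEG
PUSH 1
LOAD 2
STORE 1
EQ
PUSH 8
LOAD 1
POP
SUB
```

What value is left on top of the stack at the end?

-8

PUSH 4  -> 4
PUSH 42 -> 4 42
PUSH 80 -> 4 42 80
STORE 2 -> 4 42
LOAD 2  -> 4 42 80
OVER    -> 4 42 80 42
STORE 1 -> 4 42 80
LT      -> 4 1
STORE 1 -> 4
POP     -> (empty)
LOAD 2  -> 80
DUP     -> 80 80
POP     -> 80
LOAD 2  -> 80 80
OVER    -> 80 80 80
SWAP    -> 80 80 80
NEG     -> 80 80 -80
DUP     -> 80 80 -80 -80
EQ      -> 80 80 1
LT      -> 80 0
LT      -> 0
NEG     -> 0
PUSH 1  -> 0 1
LOAD 2  -> 0 1 80
STORE 1 -> 0 1
EQ      -> 0
PUSH 8  -> 0 8
LOAD 1  -> 0 8 80
POP     -> 0 8
SUB     -> -8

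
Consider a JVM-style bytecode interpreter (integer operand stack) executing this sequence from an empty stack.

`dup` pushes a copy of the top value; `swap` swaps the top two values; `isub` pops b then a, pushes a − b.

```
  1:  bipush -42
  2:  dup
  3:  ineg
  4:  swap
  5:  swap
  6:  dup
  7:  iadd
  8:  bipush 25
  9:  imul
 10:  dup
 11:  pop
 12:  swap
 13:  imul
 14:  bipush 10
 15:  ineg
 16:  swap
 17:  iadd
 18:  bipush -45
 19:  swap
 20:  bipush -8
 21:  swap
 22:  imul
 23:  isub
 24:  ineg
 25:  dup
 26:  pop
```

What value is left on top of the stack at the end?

bipush -42 : -42
dup        : -42 -42
ineg       : -42 42
swap       : 42 -42
swap       : -42 42
dup        : -42 42 42
iadd       : -42 84
bipush 25  : -42 84 25
imul       : -42 2100
dup        : -42 2100 2100
pop        : -42 2100
swap       : 2100 -42
imul       : -88200
bipush 10  : -88200 10
ineg       : -88200 -10
swap       : -10 -88200
iadd       : -88210
bipush -45 : -88210 -45
swap       : -45 -88210
bipush -8  : -45 -88210 -8
swap       : -45 -8 -88210
imul       : -45 705680
isub       : -705725
ineg       : 705725
dup        : 705725 705725
pop        : 705725

705725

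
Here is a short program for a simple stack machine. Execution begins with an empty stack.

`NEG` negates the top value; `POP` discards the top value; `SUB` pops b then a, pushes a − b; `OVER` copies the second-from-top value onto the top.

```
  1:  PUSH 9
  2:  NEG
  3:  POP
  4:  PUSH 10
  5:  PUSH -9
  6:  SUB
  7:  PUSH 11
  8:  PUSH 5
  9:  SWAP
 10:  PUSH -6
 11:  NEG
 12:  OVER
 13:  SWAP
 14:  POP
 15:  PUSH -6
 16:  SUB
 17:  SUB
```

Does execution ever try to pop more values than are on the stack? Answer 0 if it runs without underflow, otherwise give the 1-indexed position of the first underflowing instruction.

PUSH 9   [9]
NEG      [-9]
POP      []
PUSH 10  [10]
PUSH -9  [10, -9]
SUB      [19]
PUSH 11  [19, 11]
PUSH 5   [19, 11, 5]
SWAP     [19, 5, 11]
PUSH -6  [19, 5, 11, -6]
NEG      [19, 5, 11, 6]
OVER     [19, 5, 11, 6, 11]
SWAP     [19, 5, 11, 11, 6]
POP      [19, 5, 11, 11]
PUSH -6  [19, 5, 11, 11, -6]
SUB      [19, 5, 11, 17]
SUB      [19, 5, -6]

0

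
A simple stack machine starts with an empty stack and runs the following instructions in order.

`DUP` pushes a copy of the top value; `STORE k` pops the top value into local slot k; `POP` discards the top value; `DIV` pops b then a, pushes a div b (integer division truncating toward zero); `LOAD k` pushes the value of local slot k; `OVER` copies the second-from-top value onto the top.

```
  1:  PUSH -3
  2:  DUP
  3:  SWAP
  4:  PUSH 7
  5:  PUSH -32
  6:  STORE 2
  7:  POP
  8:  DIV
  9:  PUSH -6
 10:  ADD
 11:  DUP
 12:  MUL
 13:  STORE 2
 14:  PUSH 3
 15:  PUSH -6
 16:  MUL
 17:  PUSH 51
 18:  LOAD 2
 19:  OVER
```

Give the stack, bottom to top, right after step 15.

PUSH -3  -> [-3]
DUP      -> [-3, -3]
SWAP     -> [-3, -3]
PUSH 7   -> [-3, -3, 7]
PUSH -32 -> [-3, -3, 7, -32]
STORE 2  -> [-3, -3, 7]
POP      -> [-3, -3]
DIV      -> [1]
PUSH -6  -> [1, -6]
ADD      -> [-5]
DUP      -> [-5, -5]
MUL      -> [25]
STORE 2  -> []
PUSH 3   -> [3]
PUSH -6  -> [3, -6]

[3, -6]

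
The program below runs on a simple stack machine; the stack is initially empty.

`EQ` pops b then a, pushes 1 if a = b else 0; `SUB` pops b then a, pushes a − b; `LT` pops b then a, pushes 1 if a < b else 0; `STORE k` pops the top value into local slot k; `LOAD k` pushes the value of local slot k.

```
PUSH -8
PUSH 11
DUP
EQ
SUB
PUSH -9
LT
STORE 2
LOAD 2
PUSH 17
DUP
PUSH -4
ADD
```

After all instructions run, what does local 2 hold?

PUSH -8  -8
PUSH 11  -8 11
DUP      -8 11 11
EQ       -8 1
SUB      -9
PUSH -9  -9 -9
LT       0
STORE 2  (empty)
LOAD 2   0
PUSH 17  0 17
DUP      0 17 17
PUSH -4  0 17 17 -4
ADD      0 17 13

0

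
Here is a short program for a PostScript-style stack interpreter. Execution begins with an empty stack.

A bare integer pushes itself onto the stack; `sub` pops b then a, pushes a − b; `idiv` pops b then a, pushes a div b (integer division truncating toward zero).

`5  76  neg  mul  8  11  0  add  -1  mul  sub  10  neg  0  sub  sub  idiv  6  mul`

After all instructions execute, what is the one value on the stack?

-78

5     [5]
76    [5, 76]
neg   [5, -76]
mul   [-380]
8     [-380, 8]
11    [-380, 8, 11]
0     [-380, 8, 11, 0]
add   [-380, 8, 11]
-1    [-380, 8, 11, -1]
mul   [-380, 8, -11]
sub   [-380, 19]
10    [-380, 19, 10]
neg   [-380, 19, -10]
0     [-380, 19, -10, 0]
sub   [-380, 19, -10]
sub   [-380, 29]
idiv  [-13]
6     [-13, 6]
mul   [-78]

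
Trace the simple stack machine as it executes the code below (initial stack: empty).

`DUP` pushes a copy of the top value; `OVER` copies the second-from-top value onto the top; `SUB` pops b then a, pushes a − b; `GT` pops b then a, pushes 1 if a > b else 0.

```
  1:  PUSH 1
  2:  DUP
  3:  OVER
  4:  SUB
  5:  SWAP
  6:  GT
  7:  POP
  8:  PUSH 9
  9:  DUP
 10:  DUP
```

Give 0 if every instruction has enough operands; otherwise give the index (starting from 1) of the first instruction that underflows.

0

PUSH 1 : 1
DUP    : 1 1
OVER   : 1 1 1
SUB    : 1 0
SWAP   : 0 1
GT     : 0
POP    : (empty)
PUSH 9 : 9
DUP    : 9 9
DUP    : 9 9 9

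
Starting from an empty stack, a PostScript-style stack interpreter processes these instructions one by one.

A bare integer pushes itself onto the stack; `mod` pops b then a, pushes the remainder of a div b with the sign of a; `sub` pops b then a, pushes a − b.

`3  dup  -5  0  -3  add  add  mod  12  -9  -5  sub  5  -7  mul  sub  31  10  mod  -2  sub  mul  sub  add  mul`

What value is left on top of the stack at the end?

-234

3   : 3
dup : 3 3
-5  : 3 3 -5
0   : 3 3 -5 0
-3  : 3 3 -5 0 -3
add : 3 3 -5 -3
add : 3 3 -8
mod : 3 3
12  : 3 3 12
-9  : 3 3 12 -9
-5  : 3 3 12 -9 -5
sub : 3 3 12 -4
5   : 3 3 12 -4 5
-7  : 3 3 12 -4 5 -7
mul : 3 3 12 -4 -35
sub : 3 3 12 31
31  : 3 3 12 31 31
10  : 3 3 12 31 31 10
mod : 3 3 12 31 1
-2  : 3 3 12 31 1 -2
sub : 3 3 12 31 3
mul : 3 3 12 93
sub : 3 3 -81
add : 3 -78
mul : -234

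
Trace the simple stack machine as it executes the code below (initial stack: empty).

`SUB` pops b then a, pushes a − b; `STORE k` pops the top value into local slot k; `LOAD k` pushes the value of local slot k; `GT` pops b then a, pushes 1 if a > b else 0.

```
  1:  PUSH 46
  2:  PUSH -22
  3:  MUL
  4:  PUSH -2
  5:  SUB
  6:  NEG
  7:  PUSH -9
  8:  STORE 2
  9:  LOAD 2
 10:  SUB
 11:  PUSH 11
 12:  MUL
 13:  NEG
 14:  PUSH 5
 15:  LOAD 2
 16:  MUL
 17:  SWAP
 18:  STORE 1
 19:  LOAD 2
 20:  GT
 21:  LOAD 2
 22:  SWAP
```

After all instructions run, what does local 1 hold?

PUSH 46  -> 46
PUSH -22 -> 46 -22
MUL      -> -1012
PUSH -2  -> -1012 -2
SUB      -> -1010
NEG      -> 1010
PUSH -9  -> 1010 -9
STORE 2  -> 1010
LOAD 2   -> 1010 -9
SUB      -> 1019
PUSH 11  -> 1019 11
MUL      -> 11209
NEG      -> -11209
PUSH 5   -> -11209 5
LOAD 2   -> -11209 5 -9
MUL      -> -11209 -45
SWAP     -> -45 -11209
STORE 1  -> -45
LOAD 2   -> -45 -9
GT       -> 0
LOAD 2   -> 0 -9
SWAP     -> -9 0

-11209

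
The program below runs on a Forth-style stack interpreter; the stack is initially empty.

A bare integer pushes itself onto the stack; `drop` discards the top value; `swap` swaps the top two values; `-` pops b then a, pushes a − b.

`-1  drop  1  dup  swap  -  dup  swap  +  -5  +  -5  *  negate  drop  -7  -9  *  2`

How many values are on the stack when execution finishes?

2

-1     : [-1]
drop   : []
1      : [1]
dup    : [1, 1]
swap   : [1, 1]
-      : [0]
dup    : [0, 0]
swap   : [0, 0]
+      : [0]
-5     : [0, -5]
+      : [-5]
-5     : [-5, -5]
*      : [25]
negate : [-25]
drop   : []
-7     : [-7]
-9     : [-7, -9]
*      : [63]
2      : [63, 2]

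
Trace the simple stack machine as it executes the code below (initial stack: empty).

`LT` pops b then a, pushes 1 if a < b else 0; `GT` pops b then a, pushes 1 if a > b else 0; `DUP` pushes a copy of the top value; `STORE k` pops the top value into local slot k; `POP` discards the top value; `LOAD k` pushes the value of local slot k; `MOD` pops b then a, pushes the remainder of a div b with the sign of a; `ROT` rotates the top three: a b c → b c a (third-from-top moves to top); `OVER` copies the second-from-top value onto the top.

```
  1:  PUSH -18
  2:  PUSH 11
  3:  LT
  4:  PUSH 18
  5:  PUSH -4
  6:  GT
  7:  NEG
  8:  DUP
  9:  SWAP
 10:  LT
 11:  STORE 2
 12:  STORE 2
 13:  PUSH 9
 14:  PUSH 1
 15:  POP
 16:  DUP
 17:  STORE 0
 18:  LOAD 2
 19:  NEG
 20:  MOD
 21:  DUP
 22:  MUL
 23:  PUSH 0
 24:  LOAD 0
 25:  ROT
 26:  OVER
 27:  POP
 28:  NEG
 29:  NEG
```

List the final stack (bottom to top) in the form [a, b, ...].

[0, 9, 0]

PUSH -18 : -18
PUSH 11  : -18 11
LT       : 1
PUSH 18  : 1 18
PUSH -4  : 1 18 -4
GT       : 1 1
NEG      : 1 -1
DUP      : 1 -1 -1
SWAP     : 1 -1 -1
LT       : 1 0
STORE 2  : 1
STORE 2  : (empty)
PUSH 9   : 9
PUSH 1   : 9 1
POP      : 9
DUP      : 9 9
STORE 0  : 9
LOAD 2   : 9 1
NEG      : 9 -1
MOD      : 0
DUP      : 0 0
MUL      : 0
PUSH 0   : 0 0
LOAD 0   : 0 0 9
ROT      : 0 9 0
OVER     : 0 9 0 9
POP      : 0 9 0
NEG      : 0 9 0
NEG      : 0 9 0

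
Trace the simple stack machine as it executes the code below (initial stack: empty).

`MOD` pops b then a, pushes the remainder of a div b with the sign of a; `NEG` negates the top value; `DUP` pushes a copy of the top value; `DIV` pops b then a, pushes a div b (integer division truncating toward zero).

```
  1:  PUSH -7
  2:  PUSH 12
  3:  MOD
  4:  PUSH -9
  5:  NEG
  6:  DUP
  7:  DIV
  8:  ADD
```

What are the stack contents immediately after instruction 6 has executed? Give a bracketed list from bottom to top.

[-7, 9, 9]

PUSH -7 → [-7]
PUSH 12 → [-7, 12]
MOD     → [-7]
PUSH -9 → [-7, -9]
NEG     → [-7, 9]
DUP     → [-7, 9, 9]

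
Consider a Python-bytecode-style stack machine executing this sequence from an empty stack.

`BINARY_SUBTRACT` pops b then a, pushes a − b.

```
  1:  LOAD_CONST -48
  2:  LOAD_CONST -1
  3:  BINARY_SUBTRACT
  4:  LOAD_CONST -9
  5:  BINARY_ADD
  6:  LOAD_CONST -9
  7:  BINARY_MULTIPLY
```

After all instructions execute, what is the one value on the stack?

LOAD_CONST -48  : -48
LOAD_CONST -1   : -48 -1
BINARY_SUBTRACT : -47
LOAD_CONST -9   : -47 -9
BINARY_ADD      : -56
LOAD_CONST -9   : -56 -9
BINARY_MULTIPLY : 504

504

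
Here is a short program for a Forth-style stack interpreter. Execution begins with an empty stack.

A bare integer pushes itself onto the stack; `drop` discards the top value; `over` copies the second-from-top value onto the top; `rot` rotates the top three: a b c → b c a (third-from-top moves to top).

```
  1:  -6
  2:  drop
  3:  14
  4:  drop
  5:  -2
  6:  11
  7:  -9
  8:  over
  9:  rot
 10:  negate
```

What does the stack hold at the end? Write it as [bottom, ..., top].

-6      [-6]
drop    []
14      [14]
drop    []
-2      [-2]
11      [-2, 11]
-9      [-2, 11, -9]
over    [-2, 11, -9, 11]
rot     [-2, -9, 11, 11]
negate  [-2, -9, 11, -11]

[-2, -9, 11, -11]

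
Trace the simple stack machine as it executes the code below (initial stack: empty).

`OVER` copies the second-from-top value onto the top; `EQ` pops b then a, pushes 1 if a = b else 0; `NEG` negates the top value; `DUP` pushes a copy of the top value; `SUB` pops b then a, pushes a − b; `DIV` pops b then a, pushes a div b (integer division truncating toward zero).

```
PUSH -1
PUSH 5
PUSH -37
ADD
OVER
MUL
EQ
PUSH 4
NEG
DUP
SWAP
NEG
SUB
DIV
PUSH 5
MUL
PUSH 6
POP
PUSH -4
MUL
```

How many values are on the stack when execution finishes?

1

PUSH -1  -> -1
PUSH 5   -> -1 5
PUSH -37 -> -1 5 -37
ADD      -> -1 -32
OVER     -> -1 -32 -1
MUL      -> -1 32
EQ       -> 0
PUSH 4   -> 0 4
NEG      -> 0 -4
DUP      -> 0 -4 -4
SWAP     -> 0 -4 -4
NEG      -> 0 -4 4
SUB      -> 0 -8
DIV      -> 0
PUSH 5   -> 0 5
MUL      -> 0
PUSH 6   -> 0 6
POP      -> 0
PUSH -4  -> 0 -4
MUL      -> 0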